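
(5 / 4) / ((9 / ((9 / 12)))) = 5 / 48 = 0.10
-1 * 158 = -158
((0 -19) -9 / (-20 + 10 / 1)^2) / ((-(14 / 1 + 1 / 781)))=1490929 / 1093500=1.36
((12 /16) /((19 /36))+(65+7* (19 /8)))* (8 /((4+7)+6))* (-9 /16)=-113607 /5168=-21.98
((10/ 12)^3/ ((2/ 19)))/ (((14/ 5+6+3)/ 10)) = 59375/ 12744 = 4.66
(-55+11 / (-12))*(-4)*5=3355 / 3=1118.33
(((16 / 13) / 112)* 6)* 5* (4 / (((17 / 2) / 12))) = 2880 / 1547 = 1.86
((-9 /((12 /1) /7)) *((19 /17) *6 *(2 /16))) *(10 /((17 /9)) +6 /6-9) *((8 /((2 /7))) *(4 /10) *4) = 770868 /1445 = 533.47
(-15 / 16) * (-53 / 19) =795 / 304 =2.62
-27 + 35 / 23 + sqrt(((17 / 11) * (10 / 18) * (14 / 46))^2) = -57419 / 2277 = -25.22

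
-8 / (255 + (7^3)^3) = -4 / 20176931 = -0.00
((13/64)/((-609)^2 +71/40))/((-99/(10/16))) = -0.00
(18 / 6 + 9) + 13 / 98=1189 / 98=12.13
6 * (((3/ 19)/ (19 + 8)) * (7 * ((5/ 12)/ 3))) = 35/ 1026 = 0.03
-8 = -8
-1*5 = -5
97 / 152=0.64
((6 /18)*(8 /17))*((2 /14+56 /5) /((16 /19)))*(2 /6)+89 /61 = 1413313 /653310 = 2.16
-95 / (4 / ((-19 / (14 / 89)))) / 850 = 32129 / 9520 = 3.37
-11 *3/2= -33/2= -16.50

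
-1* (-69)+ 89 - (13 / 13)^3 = 157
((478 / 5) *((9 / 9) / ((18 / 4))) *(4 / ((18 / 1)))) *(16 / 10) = 15296 / 2025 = 7.55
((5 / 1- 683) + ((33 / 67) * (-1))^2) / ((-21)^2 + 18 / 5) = -5070755 / 3326349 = -1.52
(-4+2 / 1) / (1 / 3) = -6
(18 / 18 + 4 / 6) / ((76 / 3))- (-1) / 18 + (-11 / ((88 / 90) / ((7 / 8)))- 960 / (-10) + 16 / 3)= 501295 / 5472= 91.61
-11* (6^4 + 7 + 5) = -14388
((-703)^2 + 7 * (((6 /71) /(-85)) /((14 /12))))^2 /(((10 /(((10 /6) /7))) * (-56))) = -8895612131864535841 /85662721200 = -103844613.00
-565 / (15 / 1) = -113 / 3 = -37.67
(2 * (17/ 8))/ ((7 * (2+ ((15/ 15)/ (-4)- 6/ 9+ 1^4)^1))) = 51/ 175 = 0.29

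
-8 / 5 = -1.60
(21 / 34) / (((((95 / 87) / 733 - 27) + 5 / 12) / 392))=-349975248 / 38423417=-9.11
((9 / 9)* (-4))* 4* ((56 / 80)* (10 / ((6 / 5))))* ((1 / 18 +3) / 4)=-71.30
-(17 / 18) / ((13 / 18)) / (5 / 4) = -68 / 65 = -1.05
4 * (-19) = -76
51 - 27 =24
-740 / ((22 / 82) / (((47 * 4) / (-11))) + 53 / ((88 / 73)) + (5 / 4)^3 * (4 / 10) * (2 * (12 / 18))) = -94114680 / 5722157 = -16.45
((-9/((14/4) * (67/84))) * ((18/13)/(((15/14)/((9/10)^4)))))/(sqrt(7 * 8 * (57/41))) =-177147 * sqrt(32718)/103431250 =-0.31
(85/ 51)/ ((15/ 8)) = 8/ 9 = 0.89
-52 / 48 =-13 / 12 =-1.08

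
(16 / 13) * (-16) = -256 / 13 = -19.69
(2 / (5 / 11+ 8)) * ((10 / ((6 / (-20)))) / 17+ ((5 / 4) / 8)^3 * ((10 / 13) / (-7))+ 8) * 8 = 5050967647 / 441971712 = 11.43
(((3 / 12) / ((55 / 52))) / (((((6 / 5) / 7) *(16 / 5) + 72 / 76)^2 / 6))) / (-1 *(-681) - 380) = 4106375 / 1950389958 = 0.00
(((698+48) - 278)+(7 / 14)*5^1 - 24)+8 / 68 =15185 / 34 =446.62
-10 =-10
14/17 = 0.82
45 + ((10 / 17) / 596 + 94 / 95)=22133829 / 481270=45.99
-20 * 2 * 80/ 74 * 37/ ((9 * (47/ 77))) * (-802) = 98806400/ 423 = 233584.87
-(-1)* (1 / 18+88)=1585 / 18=88.06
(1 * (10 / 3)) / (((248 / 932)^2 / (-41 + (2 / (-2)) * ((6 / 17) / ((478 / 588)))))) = -45696951415 / 23427258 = -1950.59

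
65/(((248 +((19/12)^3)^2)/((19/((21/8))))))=756449280/424076107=1.78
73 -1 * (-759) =832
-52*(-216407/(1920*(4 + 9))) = 216407/480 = 450.85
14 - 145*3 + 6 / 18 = -1262 / 3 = -420.67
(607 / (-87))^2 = 368449 / 7569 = 48.68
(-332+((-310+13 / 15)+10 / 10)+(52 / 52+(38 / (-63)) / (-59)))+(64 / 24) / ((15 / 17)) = -636.10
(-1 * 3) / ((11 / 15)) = -45 / 11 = -4.09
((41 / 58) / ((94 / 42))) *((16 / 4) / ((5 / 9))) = 15498 / 6815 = 2.27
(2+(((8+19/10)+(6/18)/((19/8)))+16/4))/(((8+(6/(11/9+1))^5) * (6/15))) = 228575000/863487699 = 0.26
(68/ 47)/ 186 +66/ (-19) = -3.47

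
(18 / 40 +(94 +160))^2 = 25897921 / 400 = 64744.80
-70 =-70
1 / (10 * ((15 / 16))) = 0.11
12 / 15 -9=-41 / 5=-8.20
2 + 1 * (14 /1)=16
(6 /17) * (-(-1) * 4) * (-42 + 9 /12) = -990 /17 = -58.24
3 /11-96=-1053 /11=-95.73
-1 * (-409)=409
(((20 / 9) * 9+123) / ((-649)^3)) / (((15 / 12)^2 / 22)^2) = -13312 / 128361875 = -0.00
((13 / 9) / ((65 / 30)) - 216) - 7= -667 / 3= -222.33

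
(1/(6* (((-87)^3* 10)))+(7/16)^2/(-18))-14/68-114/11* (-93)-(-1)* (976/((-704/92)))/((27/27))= 790671458675029/945715668480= 836.06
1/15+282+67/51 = 72262/255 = 283.38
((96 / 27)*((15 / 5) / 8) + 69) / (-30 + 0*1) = -211 / 90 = -2.34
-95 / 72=-1.32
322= 322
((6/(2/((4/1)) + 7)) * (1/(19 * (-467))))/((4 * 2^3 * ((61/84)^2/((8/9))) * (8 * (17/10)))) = -196/561279361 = -0.00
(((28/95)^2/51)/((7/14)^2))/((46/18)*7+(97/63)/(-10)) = 131712/342843505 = 0.00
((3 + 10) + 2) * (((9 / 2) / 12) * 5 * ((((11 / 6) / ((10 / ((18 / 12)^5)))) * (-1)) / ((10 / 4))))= -8019 / 512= -15.66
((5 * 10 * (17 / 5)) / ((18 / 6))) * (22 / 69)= 3740 / 207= 18.07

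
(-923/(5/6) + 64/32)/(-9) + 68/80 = 4453/36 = 123.69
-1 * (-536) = 536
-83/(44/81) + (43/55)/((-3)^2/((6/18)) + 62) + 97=-1092303/19580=-55.79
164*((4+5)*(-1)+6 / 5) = -6396 / 5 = -1279.20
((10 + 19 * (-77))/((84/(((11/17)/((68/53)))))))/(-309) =847099/30005136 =0.03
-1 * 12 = -12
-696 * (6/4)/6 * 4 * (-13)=9048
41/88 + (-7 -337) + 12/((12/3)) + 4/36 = -269615/792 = -340.42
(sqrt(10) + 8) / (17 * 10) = sqrt(10) / 170 + 4 / 85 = 0.07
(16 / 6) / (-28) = -2 / 21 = -0.10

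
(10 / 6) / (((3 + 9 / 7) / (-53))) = -371 / 18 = -20.61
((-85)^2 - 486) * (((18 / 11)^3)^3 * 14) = 18714405609059328 / 2357947691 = 7936734.85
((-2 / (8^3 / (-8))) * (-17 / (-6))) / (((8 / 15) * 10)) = 0.02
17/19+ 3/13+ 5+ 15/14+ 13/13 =8.20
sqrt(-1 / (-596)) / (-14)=-sqrt(149) / 4172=-0.00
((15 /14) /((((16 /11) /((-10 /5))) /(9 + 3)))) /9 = -55 /28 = -1.96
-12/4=-3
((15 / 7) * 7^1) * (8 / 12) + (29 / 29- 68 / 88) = 225 / 22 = 10.23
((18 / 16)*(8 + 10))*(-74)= -2997 / 2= -1498.50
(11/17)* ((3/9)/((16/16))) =0.22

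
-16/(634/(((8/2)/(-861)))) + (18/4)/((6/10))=4094119/545874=7.50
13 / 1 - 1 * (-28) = 41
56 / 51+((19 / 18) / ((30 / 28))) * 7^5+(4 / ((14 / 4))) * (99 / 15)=53228641 / 3213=16566.65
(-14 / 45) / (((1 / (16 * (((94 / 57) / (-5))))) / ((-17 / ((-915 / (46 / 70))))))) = 1176128 / 58674375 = 0.02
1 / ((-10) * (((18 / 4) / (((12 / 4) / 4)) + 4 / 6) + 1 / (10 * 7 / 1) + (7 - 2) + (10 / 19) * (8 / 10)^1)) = -399 / 48287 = -0.01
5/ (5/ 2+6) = 0.59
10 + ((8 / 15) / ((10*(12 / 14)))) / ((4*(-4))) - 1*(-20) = 53993 / 1800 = 30.00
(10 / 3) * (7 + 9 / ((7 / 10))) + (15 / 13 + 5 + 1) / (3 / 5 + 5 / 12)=1219450 / 16653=73.23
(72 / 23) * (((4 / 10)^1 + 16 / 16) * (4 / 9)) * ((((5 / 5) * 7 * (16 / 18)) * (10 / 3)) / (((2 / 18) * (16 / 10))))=15680 / 69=227.25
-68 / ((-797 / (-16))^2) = -17408 / 635209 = -0.03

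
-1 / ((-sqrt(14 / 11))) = sqrt(154) / 14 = 0.89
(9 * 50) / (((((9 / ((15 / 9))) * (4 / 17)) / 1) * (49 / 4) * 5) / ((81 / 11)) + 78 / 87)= 665550 / 16957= 39.25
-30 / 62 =-15 / 31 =-0.48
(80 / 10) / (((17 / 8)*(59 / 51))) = 192 / 59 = 3.25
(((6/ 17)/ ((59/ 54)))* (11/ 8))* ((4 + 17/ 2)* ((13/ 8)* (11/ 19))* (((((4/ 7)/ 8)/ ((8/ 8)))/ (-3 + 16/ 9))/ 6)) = -868725/ 17075072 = -0.05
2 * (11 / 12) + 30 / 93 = 401 / 186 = 2.16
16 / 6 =2.67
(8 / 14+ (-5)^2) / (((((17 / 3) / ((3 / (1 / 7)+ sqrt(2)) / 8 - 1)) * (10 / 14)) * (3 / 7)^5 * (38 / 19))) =3008453 * sqrt(2) / 110160+ 39109889 / 110160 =393.65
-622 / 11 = -56.55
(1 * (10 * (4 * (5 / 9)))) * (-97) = -2155.56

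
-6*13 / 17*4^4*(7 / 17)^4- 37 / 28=-1394943413 / 39755996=-35.09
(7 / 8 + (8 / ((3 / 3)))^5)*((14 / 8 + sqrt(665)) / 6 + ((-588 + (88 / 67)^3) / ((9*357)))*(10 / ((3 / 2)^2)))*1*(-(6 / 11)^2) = 9458437740026291 / 1870856540784 -786453*sqrt(665) / 484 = -36846.66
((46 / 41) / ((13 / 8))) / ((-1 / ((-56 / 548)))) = 5152 / 73021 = 0.07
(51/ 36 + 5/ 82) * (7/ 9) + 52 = 235345/ 4428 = 53.15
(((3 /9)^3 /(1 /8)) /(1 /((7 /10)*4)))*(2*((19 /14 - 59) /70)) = -2152 /1575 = -1.37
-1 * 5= -5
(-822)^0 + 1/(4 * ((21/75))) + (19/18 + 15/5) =1499/252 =5.95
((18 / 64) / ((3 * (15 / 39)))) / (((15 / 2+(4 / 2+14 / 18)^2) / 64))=12636 / 12325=1.03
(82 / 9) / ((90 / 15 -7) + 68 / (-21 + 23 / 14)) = -22222 / 11007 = -2.02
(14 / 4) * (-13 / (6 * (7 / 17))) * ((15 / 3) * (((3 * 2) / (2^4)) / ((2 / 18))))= -310.78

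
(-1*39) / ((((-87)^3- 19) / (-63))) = -2457 / 658522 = -0.00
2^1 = 2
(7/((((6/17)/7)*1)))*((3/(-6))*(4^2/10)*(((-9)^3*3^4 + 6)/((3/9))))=98365638/5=19673127.60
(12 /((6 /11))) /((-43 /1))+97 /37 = 2.11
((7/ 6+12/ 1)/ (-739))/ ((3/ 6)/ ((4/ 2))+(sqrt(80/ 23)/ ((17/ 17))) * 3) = 3634/ 25488849 - 2528 * sqrt(115)/ 8496283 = -0.00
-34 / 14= -17 / 7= -2.43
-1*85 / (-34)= 5 / 2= 2.50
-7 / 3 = -2.33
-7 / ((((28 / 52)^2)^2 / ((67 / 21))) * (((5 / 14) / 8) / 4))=-122469568 / 5145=-23803.61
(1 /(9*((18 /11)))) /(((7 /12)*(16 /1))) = 11 /1512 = 0.01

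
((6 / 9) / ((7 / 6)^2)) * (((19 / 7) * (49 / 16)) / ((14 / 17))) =969 / 196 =4.94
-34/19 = -1.79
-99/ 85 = -1.16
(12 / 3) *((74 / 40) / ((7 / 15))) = 111 / 7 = 15.86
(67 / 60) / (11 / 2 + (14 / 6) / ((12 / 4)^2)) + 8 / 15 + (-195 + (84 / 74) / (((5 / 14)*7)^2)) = -335011037 / 1726050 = -194.09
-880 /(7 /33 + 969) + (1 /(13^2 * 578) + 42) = 8023894525 /195266318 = 41.09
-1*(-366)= 366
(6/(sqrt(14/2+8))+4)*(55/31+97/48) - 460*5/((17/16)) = -13593601/6324+5647*sqrt(15)/3720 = -2143.65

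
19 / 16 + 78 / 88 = 365 / 176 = 2.07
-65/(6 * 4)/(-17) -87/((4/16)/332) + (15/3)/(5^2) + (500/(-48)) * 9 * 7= -237031457/2040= -116191.89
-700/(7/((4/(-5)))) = 80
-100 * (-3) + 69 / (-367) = 110031 / 367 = 299.81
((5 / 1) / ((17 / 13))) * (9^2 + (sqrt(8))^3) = 1040 * sqrt(2) / 17 + 5265 / 17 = 396.22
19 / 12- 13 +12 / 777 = -35435 / 3108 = -11.40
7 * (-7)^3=-2401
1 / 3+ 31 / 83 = 176 / 249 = 0.71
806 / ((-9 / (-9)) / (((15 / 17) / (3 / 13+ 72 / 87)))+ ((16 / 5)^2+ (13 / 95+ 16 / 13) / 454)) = 65527840300 / 930274347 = 70.44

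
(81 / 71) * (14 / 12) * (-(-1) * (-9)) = -11.98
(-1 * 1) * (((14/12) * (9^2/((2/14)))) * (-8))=5292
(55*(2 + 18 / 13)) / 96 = 605 / 312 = 1.94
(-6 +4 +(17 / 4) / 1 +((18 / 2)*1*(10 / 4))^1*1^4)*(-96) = -2376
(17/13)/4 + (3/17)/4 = 82/221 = 0.37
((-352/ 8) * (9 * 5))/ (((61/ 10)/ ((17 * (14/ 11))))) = -428400/ 61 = -7022.95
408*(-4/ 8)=-204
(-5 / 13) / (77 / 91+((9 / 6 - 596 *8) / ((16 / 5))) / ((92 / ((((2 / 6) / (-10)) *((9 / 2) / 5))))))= -294400 / 1019467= -0.29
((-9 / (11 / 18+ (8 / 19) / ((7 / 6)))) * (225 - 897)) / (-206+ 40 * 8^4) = 0.04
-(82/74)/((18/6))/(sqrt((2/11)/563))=-41 * sqrt(12386)/222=-20.55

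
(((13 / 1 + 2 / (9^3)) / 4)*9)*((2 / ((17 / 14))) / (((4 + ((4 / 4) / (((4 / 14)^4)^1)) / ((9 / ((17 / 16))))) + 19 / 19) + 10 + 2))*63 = 118904576 / 1359745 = 87.45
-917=-917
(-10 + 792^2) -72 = 627182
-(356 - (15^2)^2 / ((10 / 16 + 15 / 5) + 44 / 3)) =2411.65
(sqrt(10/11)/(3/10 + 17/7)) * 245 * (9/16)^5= 506345175 * sqrt(110)/1101529088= 4.82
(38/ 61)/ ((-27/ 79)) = -3002/ 1647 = -1.82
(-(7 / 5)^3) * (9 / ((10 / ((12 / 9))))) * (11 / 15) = -2.41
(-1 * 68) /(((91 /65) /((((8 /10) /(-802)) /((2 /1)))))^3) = 68 /22117051943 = 0.00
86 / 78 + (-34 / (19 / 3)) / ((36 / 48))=-4487 / 741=-6.06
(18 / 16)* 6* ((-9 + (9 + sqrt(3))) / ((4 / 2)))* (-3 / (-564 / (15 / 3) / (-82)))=-5535* sqrt(3) / 752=-12.75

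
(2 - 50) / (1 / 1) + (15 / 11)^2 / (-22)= -128001 / 2662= -48.08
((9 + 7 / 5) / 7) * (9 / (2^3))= 117 / 70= 1.67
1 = 1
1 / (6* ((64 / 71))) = 0.18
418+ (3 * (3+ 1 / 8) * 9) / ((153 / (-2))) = 28349 / 68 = 416.90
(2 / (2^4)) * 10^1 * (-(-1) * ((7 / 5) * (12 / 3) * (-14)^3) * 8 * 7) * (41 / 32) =-1378174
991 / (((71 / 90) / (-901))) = -80360190 / 71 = -1131833.66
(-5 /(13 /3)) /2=-15 /26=-0.58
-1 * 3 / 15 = -1 / 5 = -0.20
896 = 896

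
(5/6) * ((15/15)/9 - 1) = -20/27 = -0.74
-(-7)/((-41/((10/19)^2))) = -0.05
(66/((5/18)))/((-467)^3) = -1188/509237815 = -0.00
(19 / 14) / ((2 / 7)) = 19 / 4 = 4.75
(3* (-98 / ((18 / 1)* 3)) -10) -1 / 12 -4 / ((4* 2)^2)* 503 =-6763 / 144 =-46.97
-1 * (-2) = 2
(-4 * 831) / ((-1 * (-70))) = -1662 / 35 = -47.49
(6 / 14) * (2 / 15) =2 / 35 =0.06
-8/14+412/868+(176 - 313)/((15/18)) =-25497/155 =-164.50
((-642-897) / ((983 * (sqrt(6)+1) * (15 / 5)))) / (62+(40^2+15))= 171 / 2747485-171 * sqrt(6) / 2747485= -0.00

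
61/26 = 2.35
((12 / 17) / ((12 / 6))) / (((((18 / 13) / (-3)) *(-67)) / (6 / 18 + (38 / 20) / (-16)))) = 1339 / 546720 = 0.00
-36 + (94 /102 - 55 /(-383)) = -682382 /19533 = -34.93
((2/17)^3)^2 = 64/24137569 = 0.00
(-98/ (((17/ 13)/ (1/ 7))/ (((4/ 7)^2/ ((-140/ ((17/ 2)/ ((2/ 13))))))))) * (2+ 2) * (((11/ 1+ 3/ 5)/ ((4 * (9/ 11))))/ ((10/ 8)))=15.65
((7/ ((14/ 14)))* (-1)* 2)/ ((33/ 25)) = -350/ 33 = -10.61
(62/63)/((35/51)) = 1054/735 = 1.43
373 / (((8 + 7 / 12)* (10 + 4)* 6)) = 373 / 721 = 0.52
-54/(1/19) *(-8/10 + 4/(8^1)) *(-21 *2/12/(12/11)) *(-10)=9875.25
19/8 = 2.38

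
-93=-93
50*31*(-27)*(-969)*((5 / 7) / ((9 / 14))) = 45058500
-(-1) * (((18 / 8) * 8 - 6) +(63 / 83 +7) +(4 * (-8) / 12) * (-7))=9568 / 249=38.43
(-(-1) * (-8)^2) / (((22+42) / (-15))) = -15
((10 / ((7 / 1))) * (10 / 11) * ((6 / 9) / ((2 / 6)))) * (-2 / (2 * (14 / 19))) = -1900 / 539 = -3.53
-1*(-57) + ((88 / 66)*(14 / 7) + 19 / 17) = 3100 / 51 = 60.78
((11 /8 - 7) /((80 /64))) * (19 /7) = -171 /14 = -12.21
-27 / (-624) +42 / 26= 345 / 208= 1.66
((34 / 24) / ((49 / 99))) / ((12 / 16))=187 / 49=3.82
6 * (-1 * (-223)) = 1338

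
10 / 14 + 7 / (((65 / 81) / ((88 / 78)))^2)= 72725981 / 4998175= 14.55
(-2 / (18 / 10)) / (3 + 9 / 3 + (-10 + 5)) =-10 / 9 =-1.11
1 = 1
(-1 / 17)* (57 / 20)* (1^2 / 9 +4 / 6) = -133 / 1020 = -0.13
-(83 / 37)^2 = -6889 / 1369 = -5.03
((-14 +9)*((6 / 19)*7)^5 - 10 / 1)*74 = -50188069100 / 2476099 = -20269.01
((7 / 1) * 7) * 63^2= 194481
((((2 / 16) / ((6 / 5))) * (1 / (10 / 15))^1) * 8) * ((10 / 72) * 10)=125 / 72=1.74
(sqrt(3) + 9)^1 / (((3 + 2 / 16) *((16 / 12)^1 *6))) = sqrt(3) / 25 + 9 / 25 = 0.43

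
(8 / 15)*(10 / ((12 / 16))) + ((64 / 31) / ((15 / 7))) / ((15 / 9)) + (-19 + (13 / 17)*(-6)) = -15.90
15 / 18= 0.83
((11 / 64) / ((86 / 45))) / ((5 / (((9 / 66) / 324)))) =1 / 132096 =0.00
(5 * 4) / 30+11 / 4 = 41 / 12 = 3.42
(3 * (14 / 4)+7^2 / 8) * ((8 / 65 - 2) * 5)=-8113 / 52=-156.02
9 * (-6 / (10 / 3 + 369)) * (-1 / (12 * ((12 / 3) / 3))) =81 / 8936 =0.01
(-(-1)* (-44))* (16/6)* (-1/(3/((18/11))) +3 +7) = -3328/3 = -1109.33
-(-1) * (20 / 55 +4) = 48 / 11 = 4.36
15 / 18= 5 / 6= 0.83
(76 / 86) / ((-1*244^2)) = -19 / 1280024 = -0.00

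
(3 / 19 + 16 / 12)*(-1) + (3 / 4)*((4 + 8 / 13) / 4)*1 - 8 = -25567 / 2964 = -8.63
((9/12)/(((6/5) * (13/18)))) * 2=45/26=1.73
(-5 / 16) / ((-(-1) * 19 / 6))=-0.10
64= 64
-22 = -22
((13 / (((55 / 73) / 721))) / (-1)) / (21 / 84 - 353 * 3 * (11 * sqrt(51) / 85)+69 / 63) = 552049641780 / 31597227859373+5112767093616 * sqrt(51) / 2872475259943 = 12.73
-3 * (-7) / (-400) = -21 / 400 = -0.05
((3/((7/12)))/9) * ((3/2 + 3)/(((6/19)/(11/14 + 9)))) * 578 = 2256801/49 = 46057.16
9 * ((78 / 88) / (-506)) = -351 / 22264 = -0.02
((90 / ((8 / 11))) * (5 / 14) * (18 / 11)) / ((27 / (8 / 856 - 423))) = -848625 / 749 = -1133.01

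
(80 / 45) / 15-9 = -1199 / 135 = -8.88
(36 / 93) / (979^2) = 12 / 29711671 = 0.00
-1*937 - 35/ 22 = -20649/ 22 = -938.59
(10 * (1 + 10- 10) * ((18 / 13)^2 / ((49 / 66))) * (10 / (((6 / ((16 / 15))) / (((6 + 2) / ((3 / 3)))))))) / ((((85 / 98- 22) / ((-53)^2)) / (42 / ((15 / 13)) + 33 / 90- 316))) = 4770955892736 / 349999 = 13631341.50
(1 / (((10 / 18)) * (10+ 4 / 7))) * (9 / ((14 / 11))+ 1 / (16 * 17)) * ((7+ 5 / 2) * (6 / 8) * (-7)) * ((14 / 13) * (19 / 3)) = -2144596671 / 5233280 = -409.80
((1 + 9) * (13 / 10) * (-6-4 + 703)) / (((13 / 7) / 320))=1552320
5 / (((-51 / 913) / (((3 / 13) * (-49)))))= 223685 / 221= 1012.15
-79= -79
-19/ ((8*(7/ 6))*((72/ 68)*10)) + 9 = 14797/ 1680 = 8.81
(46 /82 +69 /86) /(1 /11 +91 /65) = 264385 /289132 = 0.91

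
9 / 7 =1.29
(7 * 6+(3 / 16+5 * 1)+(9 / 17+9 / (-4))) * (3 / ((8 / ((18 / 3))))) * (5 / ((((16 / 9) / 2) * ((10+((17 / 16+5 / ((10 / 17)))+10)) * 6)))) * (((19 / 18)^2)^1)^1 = 22322435 / 6175488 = 3.61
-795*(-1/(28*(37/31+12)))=24645/11452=2.15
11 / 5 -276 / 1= -1369 / 5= -273.80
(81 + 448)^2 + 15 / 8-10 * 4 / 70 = 15671169 / 56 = 279842.30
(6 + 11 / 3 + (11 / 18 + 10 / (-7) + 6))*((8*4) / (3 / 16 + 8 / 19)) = 9100544 / 11655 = 780.83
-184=-184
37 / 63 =0.59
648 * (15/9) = 1080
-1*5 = -5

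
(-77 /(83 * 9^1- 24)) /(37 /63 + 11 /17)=-0.09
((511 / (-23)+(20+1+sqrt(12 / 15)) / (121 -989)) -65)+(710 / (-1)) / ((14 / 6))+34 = -7137675 / 19964 -sqrt(5) / 2170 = -357.53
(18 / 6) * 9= 27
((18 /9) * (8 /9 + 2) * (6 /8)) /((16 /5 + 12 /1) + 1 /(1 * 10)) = 130 /459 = 0.28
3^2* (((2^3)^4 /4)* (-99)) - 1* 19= -912403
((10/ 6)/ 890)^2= 1/ 285156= 0.00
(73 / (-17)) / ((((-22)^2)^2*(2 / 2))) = -73 / 3982352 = -0.00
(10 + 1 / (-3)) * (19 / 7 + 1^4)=754 / 21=35.90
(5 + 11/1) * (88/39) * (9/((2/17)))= 2761.85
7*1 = 7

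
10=10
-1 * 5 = -5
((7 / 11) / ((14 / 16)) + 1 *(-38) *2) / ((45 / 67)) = -6164 / 55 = -112.07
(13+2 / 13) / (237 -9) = 3 / 52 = 0.06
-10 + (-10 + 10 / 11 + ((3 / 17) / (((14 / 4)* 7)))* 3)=-174732 / 9163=-19.07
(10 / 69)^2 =100 / 4761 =0.02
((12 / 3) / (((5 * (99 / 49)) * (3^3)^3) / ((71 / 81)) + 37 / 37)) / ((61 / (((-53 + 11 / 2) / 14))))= -47215 / 48140795204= -0.00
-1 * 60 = -60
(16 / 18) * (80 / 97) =640 / 873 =0.73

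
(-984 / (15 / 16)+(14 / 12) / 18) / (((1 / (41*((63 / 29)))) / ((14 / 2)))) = -1138598741 / 1740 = -654367.09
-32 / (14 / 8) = -128 / 7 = -18.29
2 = 2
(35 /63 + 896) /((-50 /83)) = -669727 /450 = -1488.28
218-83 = 135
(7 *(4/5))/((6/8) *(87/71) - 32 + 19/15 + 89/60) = -3976/20115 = -0.20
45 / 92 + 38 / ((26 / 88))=154409 / 1196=129.10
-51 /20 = -2.55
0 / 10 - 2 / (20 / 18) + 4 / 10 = -7 / 5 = -1.40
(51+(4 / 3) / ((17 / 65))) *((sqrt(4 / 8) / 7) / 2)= 2861 *sqrt(2) / 1428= 2.83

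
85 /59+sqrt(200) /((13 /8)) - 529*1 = -31126 /59+80*sqrt(2) /13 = -518.86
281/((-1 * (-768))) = 281/768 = 0.37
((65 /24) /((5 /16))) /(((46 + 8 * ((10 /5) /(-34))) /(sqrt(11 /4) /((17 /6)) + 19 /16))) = 13 * sqrt(11) /387 + 4199 /18576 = 0.34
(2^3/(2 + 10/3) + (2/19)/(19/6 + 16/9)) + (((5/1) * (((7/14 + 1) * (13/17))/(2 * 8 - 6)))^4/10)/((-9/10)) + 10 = 416127988061/36155906816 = 11.51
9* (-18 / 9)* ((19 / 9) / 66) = -19 / 33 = -0.58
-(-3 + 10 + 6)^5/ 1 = -371293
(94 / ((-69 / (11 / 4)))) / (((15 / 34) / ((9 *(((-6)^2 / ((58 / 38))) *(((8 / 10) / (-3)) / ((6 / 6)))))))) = 8015568 / 16675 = 480.69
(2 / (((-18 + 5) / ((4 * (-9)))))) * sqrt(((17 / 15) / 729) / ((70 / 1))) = 4 * sqrt(714) / 4095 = 0.03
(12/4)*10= 30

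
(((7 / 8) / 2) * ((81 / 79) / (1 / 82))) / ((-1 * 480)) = -7749 / 101120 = -0.08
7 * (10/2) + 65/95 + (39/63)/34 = 484339/13566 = 35.70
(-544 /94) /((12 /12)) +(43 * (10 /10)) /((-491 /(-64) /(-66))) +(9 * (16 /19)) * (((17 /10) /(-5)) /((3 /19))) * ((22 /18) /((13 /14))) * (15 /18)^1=-5313762104 /13500045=-393.61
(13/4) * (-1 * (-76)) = 247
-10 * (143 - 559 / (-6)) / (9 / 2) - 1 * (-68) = -12334 / 27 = -456.81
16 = 16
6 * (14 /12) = 7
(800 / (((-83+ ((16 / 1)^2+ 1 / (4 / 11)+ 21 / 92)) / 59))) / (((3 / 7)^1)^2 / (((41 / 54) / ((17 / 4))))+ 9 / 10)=545242600 / 3919599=139.11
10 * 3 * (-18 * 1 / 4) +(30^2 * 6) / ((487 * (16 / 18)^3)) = -3715605 / 31168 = -119.21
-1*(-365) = 365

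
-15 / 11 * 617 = -9255 / 11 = -841.36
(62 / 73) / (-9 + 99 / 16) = -992 / 3285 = -0.30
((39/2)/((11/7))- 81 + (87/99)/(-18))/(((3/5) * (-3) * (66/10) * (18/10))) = 2548250/793881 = 3.21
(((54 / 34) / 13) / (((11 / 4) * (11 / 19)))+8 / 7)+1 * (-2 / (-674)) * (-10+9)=1.22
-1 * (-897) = 897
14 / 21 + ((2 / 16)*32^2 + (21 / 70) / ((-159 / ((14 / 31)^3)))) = 3047317274 / 23683845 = 128.67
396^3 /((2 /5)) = 155247840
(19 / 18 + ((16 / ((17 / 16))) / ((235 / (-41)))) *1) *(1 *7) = -791161 / 71910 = -11.00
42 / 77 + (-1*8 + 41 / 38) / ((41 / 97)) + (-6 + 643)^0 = -254135 / 17138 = -14.83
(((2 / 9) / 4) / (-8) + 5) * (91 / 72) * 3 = 18.93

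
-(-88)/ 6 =44/ 3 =14.67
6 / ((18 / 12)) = 4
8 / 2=4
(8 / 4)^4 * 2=32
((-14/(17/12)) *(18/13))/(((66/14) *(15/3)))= -7056/12155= -0.58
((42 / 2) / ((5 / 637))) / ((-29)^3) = -13377 / 121945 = -0.11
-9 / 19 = -0.47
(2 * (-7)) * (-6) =84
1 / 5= 0.20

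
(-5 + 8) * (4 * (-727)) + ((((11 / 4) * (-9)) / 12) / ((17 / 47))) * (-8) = -295065 / 34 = -8678.38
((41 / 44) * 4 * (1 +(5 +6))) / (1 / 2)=984 / 11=89.45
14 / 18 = 7 / 9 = 0.78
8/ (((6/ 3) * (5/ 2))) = 8/ 5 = 1.60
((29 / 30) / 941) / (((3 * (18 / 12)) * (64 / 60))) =29 / 135504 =0.00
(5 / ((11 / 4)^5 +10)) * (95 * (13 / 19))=332800 / 171291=1.94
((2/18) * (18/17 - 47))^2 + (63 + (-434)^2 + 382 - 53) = 4419011893/23409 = 188774.06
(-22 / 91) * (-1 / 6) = 11 / 273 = 0.04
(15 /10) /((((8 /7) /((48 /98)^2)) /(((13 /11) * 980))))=28080 /77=364.68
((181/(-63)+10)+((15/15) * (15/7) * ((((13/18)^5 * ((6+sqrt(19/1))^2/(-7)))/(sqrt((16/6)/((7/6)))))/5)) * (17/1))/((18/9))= -347158955 * sqrt(7)/246903552-6311981 * sqrt(133)/20575296+449/126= -3.69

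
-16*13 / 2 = -104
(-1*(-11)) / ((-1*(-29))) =11 / 29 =0.38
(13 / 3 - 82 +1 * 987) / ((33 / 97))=24056 / 9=2672.89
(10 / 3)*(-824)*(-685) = 5644400 / 3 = 1881466.67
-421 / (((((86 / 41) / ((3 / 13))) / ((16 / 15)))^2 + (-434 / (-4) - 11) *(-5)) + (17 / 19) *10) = 860564416 / 829779045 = 1.04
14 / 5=2.80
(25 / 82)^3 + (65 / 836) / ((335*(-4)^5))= 112023104027 / 3953052725248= 0.03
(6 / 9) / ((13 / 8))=16 / 39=0.41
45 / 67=0.67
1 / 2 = 0.50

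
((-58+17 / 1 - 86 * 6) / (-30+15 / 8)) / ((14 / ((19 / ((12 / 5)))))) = 10583 / 945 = 11.20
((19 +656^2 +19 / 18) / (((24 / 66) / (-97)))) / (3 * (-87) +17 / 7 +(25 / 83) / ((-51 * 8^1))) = 81637537566431 / 183882045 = 443966.88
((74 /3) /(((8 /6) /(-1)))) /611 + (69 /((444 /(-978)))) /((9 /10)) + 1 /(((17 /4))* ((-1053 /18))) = -1168463171 /6917742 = -168.91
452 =452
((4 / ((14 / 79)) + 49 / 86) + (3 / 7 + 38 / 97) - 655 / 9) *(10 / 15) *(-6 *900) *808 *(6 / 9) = 1184536726400 / 12513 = 94664487.05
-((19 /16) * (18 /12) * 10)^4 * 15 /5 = -19792501875 /65536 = -302009.61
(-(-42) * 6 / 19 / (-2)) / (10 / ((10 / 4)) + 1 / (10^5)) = -1800000 / 1085717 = -1.66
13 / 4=3.25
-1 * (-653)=653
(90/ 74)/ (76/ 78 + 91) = 1755/ 132719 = 0.01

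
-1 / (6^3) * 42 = -7 / 36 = -0.19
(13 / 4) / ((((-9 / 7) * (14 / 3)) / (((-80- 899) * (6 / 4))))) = 12727 / 16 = 795.44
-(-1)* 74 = 74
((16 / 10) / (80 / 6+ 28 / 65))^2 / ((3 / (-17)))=-34476 / 450241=-0.08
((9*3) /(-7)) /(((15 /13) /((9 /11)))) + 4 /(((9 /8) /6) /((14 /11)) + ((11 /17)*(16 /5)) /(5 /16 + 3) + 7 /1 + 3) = -2.36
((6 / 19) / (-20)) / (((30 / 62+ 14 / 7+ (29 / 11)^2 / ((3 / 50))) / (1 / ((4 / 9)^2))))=-2734479 / 4047763040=-0.00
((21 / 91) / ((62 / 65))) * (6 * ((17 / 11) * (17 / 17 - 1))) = 0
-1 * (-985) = 985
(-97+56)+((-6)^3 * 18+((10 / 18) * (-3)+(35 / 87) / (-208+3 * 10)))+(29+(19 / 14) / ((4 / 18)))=-281524459 / 72268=-3895.56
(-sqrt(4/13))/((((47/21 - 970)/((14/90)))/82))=8036 * sqrt(13)/3962985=0.01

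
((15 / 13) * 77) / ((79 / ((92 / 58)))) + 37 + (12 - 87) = -1078624 / 29783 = -36.22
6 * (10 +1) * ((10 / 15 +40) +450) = 32384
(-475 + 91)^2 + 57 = 147513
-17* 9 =-153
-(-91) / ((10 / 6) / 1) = 273 / 5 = 54.60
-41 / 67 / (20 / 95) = -779 / 268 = -2.91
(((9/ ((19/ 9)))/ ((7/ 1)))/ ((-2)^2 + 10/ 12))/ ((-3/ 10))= -1620/ 3857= -0.42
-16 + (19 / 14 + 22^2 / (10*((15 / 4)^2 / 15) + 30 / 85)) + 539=1519097 / 2646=574.11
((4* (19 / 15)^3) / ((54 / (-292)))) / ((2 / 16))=-32045248 / 91125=-351.66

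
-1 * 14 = -14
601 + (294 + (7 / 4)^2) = 14369 / 16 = 898.06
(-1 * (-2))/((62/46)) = 46/31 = 1.48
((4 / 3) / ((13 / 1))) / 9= 4 / 351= 0.01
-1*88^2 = -7744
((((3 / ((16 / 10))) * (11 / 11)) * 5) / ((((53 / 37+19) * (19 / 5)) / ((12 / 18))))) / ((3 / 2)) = 4625 / 86184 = 0.05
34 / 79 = 0.43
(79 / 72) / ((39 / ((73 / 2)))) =5767 / 5616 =1.03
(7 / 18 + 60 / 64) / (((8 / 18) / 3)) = 8.95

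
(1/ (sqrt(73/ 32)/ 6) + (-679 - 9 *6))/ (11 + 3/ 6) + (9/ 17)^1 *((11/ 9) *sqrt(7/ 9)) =-1466/ 23 + 48 *sqrt(146)/ 1679 + 11 *sqrt(7)/ 51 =-62.82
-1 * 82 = -82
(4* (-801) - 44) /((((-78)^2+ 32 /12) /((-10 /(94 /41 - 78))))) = -24969 /354244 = -0.07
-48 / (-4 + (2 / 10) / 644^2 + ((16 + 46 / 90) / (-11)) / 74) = 11.94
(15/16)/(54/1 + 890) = 15/15104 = 0.00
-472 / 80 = -59 / 10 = -5.90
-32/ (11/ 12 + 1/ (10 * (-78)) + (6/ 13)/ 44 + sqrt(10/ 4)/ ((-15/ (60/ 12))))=-272638080/ 5332267-49077600 * sqrt(10)/ 5332267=-80.24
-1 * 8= -8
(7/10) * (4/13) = 14/65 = 0.22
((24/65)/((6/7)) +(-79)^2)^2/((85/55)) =1810454912739/71825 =25206472.85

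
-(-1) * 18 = 18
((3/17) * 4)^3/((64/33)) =891/4913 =0.18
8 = 8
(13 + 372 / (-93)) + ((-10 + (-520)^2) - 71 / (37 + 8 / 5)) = 52186652 / 193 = 270397.16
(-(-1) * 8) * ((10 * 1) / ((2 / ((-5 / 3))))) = -200 / 3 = -66.67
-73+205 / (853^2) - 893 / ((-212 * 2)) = -21871112011 / 308506216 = -70.89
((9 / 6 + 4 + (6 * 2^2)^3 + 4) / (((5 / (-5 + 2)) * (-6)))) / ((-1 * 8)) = -27667 / 160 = -172.92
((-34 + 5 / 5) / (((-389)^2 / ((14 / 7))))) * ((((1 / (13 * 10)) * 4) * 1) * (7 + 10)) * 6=-13464 / 9835865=-0.00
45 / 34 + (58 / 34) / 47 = 2173 / 1598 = 1.36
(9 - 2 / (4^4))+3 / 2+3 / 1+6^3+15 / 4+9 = 31007 / 128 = 242.24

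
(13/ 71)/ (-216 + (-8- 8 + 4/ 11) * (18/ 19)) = -2717/ 3425040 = -0.00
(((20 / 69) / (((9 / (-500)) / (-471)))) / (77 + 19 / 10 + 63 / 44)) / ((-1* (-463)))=345400000 / 1693797993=0.20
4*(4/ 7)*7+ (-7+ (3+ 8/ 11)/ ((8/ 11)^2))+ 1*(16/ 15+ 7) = 23149/ 960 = 24.11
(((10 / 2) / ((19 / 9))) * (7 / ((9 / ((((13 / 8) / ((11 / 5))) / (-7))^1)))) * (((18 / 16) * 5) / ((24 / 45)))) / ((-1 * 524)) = 219375 / 56072192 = 0.00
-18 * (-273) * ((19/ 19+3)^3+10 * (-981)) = -47891844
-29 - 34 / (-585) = -16931 / 585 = -28.94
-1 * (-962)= 962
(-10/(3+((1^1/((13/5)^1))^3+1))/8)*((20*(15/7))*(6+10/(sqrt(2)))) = -1373125*sqrt(2)/20797 - 1647750/20797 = -172.60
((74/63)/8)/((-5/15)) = -37/84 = -0.44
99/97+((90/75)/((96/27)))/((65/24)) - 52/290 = 1766143/1828450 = 0.97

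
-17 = -17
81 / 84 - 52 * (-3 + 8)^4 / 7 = -129973 / 28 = -4641.89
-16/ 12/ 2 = -0.67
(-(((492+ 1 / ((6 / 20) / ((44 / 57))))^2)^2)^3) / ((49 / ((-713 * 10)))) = 954572114375236811888089670497706262966851728196327039911854080 / 30630169827238556149503852609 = 31164440803275025958236570000000000.00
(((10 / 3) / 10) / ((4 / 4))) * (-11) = -11 / 3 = -3.67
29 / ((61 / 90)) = 2610 / 61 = 42.79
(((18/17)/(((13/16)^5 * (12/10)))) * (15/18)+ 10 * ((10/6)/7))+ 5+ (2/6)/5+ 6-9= 4323951127/662758005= 6.52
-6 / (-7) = 6 / 7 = 0.86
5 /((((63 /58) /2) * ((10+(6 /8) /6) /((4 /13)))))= 18560 /66339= 0.28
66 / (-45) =-22 / 15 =-1.47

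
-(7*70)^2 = -240100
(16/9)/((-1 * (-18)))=8/81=0.10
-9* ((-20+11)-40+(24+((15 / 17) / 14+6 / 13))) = 220.28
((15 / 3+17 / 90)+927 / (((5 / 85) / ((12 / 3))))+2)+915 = 5756237 / 90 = 63958.19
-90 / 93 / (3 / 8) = -80 / 31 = -2.58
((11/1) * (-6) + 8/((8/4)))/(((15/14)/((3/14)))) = -12.40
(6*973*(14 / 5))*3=245196 / 5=49039.20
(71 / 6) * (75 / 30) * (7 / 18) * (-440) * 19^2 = -49339675 / 27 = -1827395.37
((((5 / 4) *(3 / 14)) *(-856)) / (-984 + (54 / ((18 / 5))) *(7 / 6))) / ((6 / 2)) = 1070 / 13531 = 0.08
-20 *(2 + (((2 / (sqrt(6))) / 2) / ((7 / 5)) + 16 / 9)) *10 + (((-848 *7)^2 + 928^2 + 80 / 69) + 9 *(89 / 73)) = 545454764207 / 15111-500 *sqrt(6) / 21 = 36096478.26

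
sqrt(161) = 12.69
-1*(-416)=416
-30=-30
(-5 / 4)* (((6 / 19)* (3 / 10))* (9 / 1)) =-81 / 76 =-1.07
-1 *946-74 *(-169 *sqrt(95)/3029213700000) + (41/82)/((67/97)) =-126667/134 + 6253 *sqrt(95)/1514606850000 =-945.28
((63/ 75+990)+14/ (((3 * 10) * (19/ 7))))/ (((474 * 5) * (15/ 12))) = 2824384/ 8443125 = 0.33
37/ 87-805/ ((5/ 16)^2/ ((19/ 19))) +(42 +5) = -3565162/ 435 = -8195.77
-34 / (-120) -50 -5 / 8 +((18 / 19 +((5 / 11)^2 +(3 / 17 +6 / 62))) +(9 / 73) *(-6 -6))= -50.39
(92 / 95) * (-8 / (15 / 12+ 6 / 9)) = -4.04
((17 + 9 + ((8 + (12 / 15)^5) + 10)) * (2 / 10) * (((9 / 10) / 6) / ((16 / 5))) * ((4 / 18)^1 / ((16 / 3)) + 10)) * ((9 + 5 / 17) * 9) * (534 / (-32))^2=423032952474009 / 4352000000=97204.26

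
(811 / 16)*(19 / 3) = 15409 / 48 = 321.02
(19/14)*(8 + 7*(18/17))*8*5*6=597360/119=5019.83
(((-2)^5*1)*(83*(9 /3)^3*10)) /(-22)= 358560 /11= 32596.36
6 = 6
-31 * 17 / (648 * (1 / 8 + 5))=-527 / 3321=-0.16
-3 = -3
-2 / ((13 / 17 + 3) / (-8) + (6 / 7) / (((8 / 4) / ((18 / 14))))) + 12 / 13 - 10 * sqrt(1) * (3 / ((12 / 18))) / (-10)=-33869 / 1742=-19.44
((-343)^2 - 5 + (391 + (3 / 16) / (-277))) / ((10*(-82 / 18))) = -4708180053 / 1817120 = -2591.01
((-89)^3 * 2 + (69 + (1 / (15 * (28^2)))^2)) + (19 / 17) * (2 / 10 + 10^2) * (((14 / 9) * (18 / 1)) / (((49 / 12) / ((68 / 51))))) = -3312278251511023 / 2351059200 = -1408845.11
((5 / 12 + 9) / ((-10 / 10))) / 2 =-113 / 24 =-4.71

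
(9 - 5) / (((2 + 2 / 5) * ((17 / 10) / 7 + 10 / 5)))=350 / 471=0.74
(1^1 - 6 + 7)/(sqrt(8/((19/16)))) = sqrt(38)/8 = 0.77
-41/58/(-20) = 41/1160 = 0.04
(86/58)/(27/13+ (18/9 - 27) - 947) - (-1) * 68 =24864389/365661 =68.00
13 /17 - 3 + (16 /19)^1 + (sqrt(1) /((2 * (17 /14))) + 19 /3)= 5.35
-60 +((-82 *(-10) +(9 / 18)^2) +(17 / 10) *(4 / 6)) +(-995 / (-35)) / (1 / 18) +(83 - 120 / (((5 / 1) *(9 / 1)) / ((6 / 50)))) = 2847133 / 2100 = 1355.78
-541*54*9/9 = -29214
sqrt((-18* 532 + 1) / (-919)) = 5* sqrt(351977) / 919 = 3.23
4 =4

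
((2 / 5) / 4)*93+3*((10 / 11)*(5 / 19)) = 20937 / 2090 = 10.02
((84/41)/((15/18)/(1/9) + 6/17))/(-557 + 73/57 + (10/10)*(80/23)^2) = -7176414/14953423199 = -0.00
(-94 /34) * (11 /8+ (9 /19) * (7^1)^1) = -12.97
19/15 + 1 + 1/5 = 2.47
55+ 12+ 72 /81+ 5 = 656 /9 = 72.89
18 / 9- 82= -80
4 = 4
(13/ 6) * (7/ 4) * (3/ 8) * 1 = 91/ 64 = 1.42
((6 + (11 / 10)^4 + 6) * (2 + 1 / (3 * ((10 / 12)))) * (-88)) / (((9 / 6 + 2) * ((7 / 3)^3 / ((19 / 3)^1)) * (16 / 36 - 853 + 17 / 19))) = 259844473746 / 546355053125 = 0.48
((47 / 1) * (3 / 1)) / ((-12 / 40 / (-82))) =38540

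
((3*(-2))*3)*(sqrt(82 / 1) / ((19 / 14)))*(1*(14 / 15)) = -1176*sqrt(82) / 95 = -112.10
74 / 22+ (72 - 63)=136 / 11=12.36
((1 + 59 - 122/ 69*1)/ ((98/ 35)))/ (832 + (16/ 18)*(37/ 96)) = 51660/ 2067539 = 0.02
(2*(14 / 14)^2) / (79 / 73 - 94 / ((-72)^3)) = 27247104 / 14746727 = 1.85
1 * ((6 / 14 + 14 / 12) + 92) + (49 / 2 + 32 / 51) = 14128 / 119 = 118.72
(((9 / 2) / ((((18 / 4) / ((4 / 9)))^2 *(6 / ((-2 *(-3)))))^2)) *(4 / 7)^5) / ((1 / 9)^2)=2097152 / 992436543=0.00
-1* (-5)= 5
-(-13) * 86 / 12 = 93.17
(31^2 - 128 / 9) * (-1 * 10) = -85210 / 9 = -9467.78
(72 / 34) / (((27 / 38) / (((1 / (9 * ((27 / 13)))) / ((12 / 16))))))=7904 / 37179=0.21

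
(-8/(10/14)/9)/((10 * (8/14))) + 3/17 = -0.04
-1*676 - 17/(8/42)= -3061/4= -765.25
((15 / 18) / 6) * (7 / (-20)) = -0.05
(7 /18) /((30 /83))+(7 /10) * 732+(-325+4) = 103937 /540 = 192.48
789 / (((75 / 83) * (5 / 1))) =174.63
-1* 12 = -12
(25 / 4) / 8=25 / 32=0.78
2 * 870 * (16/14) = 13920/7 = 1988.57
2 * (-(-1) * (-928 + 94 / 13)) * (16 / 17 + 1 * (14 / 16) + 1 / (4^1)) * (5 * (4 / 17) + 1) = -62226045 / 7514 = -8281.35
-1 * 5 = -5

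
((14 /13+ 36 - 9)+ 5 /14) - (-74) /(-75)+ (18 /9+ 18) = 647657 /13650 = 47.45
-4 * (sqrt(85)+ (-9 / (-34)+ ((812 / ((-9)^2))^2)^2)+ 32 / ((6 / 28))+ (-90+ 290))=-41831.80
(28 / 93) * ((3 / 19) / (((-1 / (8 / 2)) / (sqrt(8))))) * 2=-448 * sqrt(2) / 589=-1.08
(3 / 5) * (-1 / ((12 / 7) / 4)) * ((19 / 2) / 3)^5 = -17332693 / 38880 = -445.80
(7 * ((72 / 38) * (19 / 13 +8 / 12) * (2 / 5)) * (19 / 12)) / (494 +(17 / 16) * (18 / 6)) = 18592 / 517075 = 0.04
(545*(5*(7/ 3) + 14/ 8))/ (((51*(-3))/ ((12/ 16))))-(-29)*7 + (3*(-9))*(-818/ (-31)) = -41381359/ 75888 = -545.30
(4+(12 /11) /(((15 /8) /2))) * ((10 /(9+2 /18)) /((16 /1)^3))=639 /461824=0.00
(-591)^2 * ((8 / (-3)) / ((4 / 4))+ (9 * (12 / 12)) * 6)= 17929758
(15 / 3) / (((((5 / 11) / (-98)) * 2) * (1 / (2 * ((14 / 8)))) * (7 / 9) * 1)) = -4851 / 2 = -2425.50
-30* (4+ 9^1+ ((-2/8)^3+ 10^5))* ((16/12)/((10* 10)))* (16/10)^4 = -819306368/3125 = -262178.04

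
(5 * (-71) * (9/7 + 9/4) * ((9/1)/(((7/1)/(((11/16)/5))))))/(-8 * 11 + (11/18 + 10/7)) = 6262839/2426144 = 2.58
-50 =-50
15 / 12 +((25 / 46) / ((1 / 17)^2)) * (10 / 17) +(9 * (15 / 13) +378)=576503 / 1196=482.03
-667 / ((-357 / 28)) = 2668 / 51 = 52.31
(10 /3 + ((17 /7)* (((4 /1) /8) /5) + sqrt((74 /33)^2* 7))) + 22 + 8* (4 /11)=74* sqrt(7) /33 + 65801 /2310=34.42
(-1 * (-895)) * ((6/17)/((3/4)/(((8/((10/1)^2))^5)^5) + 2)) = 720749199360/4529709940470638684928417210373949627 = 0.00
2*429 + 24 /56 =6009 /7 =858.43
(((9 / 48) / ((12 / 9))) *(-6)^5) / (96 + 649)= -1.47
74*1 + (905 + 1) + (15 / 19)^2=354005 / 361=980.62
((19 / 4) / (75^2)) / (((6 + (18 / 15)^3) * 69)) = 19 / 11997720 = 0.00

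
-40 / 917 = -0.04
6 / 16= 3 / 8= 0.38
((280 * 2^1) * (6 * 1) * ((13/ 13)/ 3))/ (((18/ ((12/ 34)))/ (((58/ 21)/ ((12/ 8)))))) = 18560/ 459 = 40.44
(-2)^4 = 16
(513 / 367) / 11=513 / 4037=0.13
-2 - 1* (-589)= 587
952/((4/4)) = 952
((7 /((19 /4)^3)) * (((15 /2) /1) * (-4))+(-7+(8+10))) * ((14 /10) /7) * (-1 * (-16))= 992144 /34295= 28.93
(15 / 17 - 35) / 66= -290 / 561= -0.52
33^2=1089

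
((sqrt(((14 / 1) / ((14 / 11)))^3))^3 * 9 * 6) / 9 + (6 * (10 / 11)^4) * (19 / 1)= 1140000 / 14641 + 87846 * sqrt(11)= 291430.08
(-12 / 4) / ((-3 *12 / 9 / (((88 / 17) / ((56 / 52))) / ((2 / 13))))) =5577 / 238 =23.43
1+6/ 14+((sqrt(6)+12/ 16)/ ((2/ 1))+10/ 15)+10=sqrt(6)/ 2+2095/ 168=13.69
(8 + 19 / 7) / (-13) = -75 / 91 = -0.82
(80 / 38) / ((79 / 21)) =840 / 1501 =0.56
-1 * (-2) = 2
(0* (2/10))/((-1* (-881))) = 0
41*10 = 410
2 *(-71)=-142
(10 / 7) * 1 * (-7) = -10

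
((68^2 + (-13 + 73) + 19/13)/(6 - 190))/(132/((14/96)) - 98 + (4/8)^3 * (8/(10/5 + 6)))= -426377/13516893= -0.03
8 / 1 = 8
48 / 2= 24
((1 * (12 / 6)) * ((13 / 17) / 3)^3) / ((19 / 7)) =0.01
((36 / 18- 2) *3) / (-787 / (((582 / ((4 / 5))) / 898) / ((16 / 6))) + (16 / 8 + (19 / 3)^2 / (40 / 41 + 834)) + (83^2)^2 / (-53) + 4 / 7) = 0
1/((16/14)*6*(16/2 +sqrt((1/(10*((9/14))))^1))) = 105/5746- 7*sqrt(35)/45968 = 0.02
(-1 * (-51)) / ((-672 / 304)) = -323 / 14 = -23.07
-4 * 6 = -24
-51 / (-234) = 17 / 78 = 0.22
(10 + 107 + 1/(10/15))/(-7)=-237/14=-16.93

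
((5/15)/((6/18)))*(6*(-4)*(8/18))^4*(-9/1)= -1048576/9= -116508.44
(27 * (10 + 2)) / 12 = 27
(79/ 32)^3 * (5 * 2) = 2465195/ 16384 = 150.46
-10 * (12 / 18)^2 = -4.44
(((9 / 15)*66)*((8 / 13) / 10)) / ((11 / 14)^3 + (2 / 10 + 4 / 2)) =197568 / 217685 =0.91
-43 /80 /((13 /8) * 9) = -43 /1170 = -0.04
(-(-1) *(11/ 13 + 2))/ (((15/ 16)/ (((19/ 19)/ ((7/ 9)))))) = 1776/ 455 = 3.90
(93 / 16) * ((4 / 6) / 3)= 31 / 24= 1.29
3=3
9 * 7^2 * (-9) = -3969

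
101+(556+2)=659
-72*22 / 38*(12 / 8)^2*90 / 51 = -165.51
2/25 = 0.08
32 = 32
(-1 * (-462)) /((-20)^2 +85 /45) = 4158 /3617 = 1.15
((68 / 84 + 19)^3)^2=5182746699759616 / 85766121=60428834.13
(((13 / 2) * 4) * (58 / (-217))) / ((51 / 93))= -12.67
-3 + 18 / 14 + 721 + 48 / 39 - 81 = 58196 / 91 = 639.52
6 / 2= 3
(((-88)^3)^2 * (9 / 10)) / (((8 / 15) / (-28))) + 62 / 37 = -811894444720066 / 37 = -21943093100542.32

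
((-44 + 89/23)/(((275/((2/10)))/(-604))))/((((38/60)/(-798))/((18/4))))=-632195928/6325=-99951.93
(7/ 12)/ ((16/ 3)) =7/ 64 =0.11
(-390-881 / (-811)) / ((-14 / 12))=333.35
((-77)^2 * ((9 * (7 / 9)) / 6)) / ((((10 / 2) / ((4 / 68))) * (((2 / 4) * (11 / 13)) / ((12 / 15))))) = 153.88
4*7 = 28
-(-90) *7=630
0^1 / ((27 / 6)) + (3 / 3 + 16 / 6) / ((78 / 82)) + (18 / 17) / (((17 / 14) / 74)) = 2312155 / 33813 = 68.38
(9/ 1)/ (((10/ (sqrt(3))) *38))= 9 *sqrt(3)/ 380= 0.04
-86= -86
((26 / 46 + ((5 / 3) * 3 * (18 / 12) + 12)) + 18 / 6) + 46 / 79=85935 / 3634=23.65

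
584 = 584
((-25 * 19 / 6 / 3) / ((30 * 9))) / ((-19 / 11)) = 55 / 972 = 0.06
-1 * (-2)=2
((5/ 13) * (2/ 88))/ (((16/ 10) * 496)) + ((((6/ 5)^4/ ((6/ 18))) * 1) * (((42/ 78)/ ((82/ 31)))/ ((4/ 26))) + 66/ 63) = 11332955114309/ 1221380160000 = 9.28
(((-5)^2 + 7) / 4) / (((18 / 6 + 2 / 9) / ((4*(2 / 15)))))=1.32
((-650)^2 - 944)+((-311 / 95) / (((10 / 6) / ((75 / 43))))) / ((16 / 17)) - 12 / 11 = 60615700075 / 143792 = 421551.27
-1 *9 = -9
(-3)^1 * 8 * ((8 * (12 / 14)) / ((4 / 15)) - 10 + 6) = -3648 / 7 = -521.14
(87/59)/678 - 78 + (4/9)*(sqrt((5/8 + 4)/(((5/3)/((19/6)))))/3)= -1040023/13334 + sqrt(3515)/135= -77.56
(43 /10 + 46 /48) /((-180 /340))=-10727 /1080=-9.93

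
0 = 0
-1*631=-631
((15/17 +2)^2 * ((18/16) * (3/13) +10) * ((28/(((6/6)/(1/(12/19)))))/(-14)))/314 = -48675473/56625504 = -0.86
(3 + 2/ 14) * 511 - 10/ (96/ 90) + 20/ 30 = 38335/ 24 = 1597.29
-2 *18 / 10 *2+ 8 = 4 / 5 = 0.80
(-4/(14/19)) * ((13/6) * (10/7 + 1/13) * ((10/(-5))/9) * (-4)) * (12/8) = -10412/441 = -23.61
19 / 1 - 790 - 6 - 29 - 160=-966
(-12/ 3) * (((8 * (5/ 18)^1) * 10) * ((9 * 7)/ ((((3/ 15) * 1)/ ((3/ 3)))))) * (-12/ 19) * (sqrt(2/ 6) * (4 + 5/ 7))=528000 * sqrt(3)/ 19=48132.78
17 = 17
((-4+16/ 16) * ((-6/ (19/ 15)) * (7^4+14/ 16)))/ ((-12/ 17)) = -48353.54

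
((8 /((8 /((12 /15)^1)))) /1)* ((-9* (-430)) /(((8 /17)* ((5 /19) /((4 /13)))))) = 500004 /65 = 7692.37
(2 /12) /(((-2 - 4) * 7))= -1 /252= -0.00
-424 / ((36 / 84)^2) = -20776 / 9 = -2308.44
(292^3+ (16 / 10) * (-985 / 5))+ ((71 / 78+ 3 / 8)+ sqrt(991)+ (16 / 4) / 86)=sqrt(991)+ 1670075608759 / 67080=24896805.61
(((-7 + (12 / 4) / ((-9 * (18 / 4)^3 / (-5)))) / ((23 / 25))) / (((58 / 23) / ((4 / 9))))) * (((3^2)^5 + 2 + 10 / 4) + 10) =-78996.98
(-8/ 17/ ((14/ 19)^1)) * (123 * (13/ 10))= -60762/ 595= -102.12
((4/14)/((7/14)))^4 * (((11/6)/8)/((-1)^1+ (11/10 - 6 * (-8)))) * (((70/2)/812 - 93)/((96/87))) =-593065/13858572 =-0.04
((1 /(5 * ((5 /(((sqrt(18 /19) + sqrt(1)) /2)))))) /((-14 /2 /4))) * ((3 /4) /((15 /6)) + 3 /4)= -3 /250 - 9 * sqrt(38) /4750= -0.02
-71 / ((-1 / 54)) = 3834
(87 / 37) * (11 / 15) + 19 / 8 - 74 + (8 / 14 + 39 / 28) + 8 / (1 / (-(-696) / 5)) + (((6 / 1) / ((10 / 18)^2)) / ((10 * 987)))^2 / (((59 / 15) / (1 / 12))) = 6176999053469889 / 5907252575000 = 1045.66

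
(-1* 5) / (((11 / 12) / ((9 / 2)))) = -270 / 11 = -24.55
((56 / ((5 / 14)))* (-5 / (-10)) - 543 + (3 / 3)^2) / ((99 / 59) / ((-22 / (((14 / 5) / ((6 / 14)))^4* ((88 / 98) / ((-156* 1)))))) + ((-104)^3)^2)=-3000216375 / 8188591110640696556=-0.00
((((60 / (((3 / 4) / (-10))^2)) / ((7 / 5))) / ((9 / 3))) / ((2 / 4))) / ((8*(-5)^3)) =-320 / 63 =-5.08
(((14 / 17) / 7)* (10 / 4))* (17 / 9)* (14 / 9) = 70 / 81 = 0.86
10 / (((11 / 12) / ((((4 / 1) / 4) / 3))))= 40 / 11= 3.64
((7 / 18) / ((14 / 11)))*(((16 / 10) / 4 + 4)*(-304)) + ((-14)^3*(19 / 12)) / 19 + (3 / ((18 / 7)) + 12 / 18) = -57199 / 90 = -635.54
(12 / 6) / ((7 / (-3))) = -6 / 7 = -0.86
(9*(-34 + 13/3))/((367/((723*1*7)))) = -3681.98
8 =8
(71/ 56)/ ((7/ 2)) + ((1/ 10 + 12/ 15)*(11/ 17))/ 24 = 25757/ 66640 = 0.39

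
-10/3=-3.33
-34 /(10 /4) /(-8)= 17 /10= 1.70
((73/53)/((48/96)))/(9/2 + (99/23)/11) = 6716/11925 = 0.56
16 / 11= 1.45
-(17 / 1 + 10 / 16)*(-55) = 7755 / 8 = 969.38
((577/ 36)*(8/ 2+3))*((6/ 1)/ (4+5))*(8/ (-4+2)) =-8078/ 27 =-299.19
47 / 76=0.62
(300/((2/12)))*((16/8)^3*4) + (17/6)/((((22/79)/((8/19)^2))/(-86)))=57444.88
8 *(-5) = -40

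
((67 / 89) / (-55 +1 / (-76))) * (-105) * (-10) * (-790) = 4223814000 / 372109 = 11351.01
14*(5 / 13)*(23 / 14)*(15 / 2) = 1725 / 26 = 66.35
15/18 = 5/6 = 0.83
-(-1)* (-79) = -79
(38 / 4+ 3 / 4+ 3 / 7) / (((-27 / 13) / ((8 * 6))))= -15548 / 63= -246.79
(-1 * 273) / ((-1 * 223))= 273 / 223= 1.22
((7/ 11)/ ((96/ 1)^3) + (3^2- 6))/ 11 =29196295/ 107053056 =0.27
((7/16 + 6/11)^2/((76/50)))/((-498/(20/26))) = -3741125/3810233856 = -0.00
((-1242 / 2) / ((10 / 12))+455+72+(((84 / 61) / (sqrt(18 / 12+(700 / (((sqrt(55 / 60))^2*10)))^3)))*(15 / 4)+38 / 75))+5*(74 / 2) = -2452 / 75+1155*sqrt(26079063846) / 24103377191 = -32.69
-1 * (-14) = 14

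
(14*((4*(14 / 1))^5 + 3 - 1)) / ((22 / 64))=22429803322.18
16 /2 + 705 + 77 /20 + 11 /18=129143 /180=717.46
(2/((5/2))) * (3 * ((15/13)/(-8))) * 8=-36/13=-2.77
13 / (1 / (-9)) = -117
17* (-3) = -51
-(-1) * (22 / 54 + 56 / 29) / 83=1831 / 64989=0.03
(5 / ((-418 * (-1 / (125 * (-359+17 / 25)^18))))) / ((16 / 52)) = 224208674547621555933840913800566268444307303022164816568310898402689024 / 4866160452365875244140625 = 46075068165624027622989540000000000000000000000.00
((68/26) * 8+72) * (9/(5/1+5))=83.63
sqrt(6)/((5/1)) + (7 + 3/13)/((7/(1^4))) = sqrt(6)/5 + 94/91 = 1.52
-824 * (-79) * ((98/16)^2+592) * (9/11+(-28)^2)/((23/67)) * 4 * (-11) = -189621399538723/46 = -4122204337798.33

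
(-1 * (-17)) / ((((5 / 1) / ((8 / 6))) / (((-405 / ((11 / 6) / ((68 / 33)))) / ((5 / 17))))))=-4244832 / 605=-7016.25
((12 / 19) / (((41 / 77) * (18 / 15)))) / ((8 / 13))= 5005 / 3116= 1.61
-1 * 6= -6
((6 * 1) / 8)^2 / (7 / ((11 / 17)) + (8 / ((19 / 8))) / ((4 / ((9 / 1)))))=1881 / 61520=0.03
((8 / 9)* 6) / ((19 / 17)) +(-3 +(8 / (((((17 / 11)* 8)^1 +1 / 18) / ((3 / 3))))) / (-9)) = 238327 / 140163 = 1.70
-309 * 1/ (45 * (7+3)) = -103/ 150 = -0.69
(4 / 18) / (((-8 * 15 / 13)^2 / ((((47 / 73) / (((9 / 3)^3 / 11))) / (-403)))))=-6721 / 3959344800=-0.00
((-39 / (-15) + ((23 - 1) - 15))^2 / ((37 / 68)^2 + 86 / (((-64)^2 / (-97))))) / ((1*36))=-37879808 / 25754675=-1.47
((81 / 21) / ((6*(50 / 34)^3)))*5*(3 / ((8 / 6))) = 2.27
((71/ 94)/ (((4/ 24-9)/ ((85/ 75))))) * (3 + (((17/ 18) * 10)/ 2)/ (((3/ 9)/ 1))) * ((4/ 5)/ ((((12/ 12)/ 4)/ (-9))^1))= 2983704/ 62275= 47.91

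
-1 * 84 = -84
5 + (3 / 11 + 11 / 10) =701 / 110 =6.37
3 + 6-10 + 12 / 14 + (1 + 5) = 41 / 7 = 5.86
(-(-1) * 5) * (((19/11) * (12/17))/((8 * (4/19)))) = 5415/1496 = 3.62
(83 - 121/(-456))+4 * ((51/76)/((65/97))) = 87.27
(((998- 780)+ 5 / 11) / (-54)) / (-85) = 89 / 1870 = 0.05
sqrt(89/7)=sqrt(623)/7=3.57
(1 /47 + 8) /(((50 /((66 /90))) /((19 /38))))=4147 /70500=0.06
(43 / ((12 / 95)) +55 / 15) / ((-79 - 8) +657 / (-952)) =-982702 / 250443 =-3.92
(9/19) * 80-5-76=-819/19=-43.11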